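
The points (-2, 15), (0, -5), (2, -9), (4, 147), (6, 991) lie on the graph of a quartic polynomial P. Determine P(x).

Write P(x) = ax^4 + bx^3 + cx^2 + dx + e. Substituting each data point gives a linear system:
  16a - 8b + 4c - 2d + e = 15
  e = -5
  16a + 8b + 4c + 2d + e = -9
  256a + 64b + 16c + 4d + e = 147
  1296a + 216b + 36c + 6d + e = 991
Solving the system yields a = 1, b = -1, c = -2, d = -2, e = -5.
So P(x) = x^4 - x^3 - 2x^2 - 2x - 5.
Check: P(0) = -5. ✓

P(x) = x^4 - x^3 - 2x^2 - 2x - 5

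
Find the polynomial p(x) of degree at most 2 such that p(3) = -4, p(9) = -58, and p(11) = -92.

p(x) = -x^2 + 3x - 4

Write p(x) = ax^2 + bx + c. Substituting each data point gives a linear system:
  9a + 3b + c = -4
  81a + 9b + c = -58
  121a + 11b + c = -92
Solving the system yields a = -1, b = 3, c = -4.
So p(x) = -x^2 + 3x - 4.
Check: p(11) = -92. ✓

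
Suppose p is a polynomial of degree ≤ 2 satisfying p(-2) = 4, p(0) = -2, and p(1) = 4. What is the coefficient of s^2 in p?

3

Write p(s) = as^2 + bs + c. Substituting each data point gives a linear system:
  4a - 2b + c = 4
  c = -2
  a + b + c = 4
Solving the system yields a = 3, b = 3, c = -2.
So p(s) = 3s^2 + 3s - 2.
The leading coefficient is 3.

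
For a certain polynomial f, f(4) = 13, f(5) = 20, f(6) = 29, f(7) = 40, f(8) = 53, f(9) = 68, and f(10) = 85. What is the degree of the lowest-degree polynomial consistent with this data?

Forward differences of the values at t = 4, 5, 6, 7, 8, 9, 10:
  f  : 13  20  29  40  53  68  85
  Δ  : 7  9  11  13  15  17
  Δ^2: 2  2  2  2  2
  Δ^3: 0  0  0  0
  Δ^4: 0  0  0
  Δ^5: 0  0
  Δ^6: 0
The second differences are constant (2) and nonzero, while all higher differences vanish, so the minimal degree is 2.

2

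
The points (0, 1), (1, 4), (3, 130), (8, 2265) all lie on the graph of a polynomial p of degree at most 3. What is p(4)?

301

Write p(n) = an^3 + bn^2 + cn + d. Substituting each data point gives a linear system:
  d = 1
  a + b + c + d = 4
  27a + 9b + 3c + d = 130
  512a + 64b + 8c + d = 2265
Solving the system yields a = 4, b = 4, c = -5, d = 1.
So p(n) = 4n^3 + 4n^2 - 5n + 1.
Then p(4) = 301.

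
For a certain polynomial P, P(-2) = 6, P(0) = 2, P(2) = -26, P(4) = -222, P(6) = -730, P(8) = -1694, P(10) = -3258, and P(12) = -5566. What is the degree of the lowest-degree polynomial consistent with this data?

Forward differences of the values at t = -2, 0, 2, 4, 6, 8, 10, 12:
  P  : 6  2  -26  -222  -730  -1694  -3258  -5566
  Δ  : -4  -28  -196  -508  -964  -1564  -2308
  Δ^2: -24  -168  -312  -456  -600  -744
  Δ^3: -144  -144  -144  -144  -144
  Δ^4: 0  0  0  0
  Δ^5: 0  0  0
  Δ^6: 0  0
  Δ^7: 0
The third differences are constant (-144) and nonzero, while all higher differences vanish, so the minimal degree is 3.

3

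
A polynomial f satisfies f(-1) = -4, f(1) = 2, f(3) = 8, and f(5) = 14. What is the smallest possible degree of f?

Forward differences of the values at s = -1, 1, 3, 5:
  f  : -4  2  8  14
  Δ  : 6  6  6
  Δ^2: 0  0
  Δ^3: 0
The first differences are constant (6) and nonzero, while all higher differences vanish, so the minimal degree is 1.

1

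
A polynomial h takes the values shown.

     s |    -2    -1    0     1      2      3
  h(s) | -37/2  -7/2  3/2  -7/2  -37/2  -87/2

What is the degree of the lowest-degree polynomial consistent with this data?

2

Forward differences of the values at s = -2, -1, 0, 1, 2, 3:
  h  : -37/2  -7/2  3/2  -7/2  -37/2  -87/2
  Δ  : 15  5  -5  -15  -25
  Δ^2: -10  -10  -10  -10
  Δ^3: 0  0  0
  Δ^4: 0  0
  Δ^5: 0
The second differences are constant (-10) and nonzero, while all higher differences vanish, so the minimal degree is 2.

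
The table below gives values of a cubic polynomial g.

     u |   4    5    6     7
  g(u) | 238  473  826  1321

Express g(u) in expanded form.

Using the Lagrange interpolation formula with nodes 4, 5, 6, 7:
  L_0(u) = (u - 5)(u - 6)(u - 7) / -6
  L_1(u) = (u - 4)(u - 6)(u - 7) / 2
  L_2(u) = (u - 4)(u - 5)(u - 7) / -2
  L_3(u) = (u - 4)(u - 5)(u - 6) / 6
Then g(u) = 238·L_0(u) + 473·L_1(u) + 826·L_2(u) + 1321·L_3(u).
Expanding and collecting terms gives g(u) = 4u³ - u² - 2.
Check: g(7) = 1321. ✓

g(u) = 4u^3 - u^2 - 2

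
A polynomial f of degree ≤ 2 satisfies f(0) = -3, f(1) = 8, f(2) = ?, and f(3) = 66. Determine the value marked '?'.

31

The 3 known points determine the degree-2 polynomial uniquely.
Write f(x) = ax^2 + bx + c. Substituting each data point gives a linear system:
  c = -3
  a + b + c = 8
  9a + 3b + c = 66
Solving the system yields a = 6, b = 5, c = -3.
So f(x) = 6x^2 + 5x - 3.
Then f(2) = 31.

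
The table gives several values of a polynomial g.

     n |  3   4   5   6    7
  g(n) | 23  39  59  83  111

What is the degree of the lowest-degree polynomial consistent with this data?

2

Forward differences of the values at n = 3, 4, 5, 6, 7:
  g  : 23  39  59  83  111
  Δ  : 16  20  24  28
  Δ^2: 4  4  4
  Δ^3: 0  0
  Δ^4: 0
The second differences are constant (4) and nonzero, while all higher differences vanish, so the minimal degree is 2.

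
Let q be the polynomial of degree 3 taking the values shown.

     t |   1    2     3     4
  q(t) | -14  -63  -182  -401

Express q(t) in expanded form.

Using the Lagrange interpolation formula with nodes 1, 2, 3, 4:
  L_0(t) = (t - 2)(t - 3)(t - 4) / -6
  L_1(t) = (t - 1)(t - 3)(t - 4) / 2
  L_2(t) = (t - 1)(t - 2)(t - 4) / -2
  L_3(t) = (t - 1)(t - 2)(t - 3) / 6
Then q(t) = -14·L_0(t) - 63·L_1(t) - 182·L_2(t) - 401·L_3(t).
Expanding and collecting terms gives q(t) = -5t^3 - 5t^2 + t - 5.
Check: q(3) = -182. ✓

q(t) = -5t^3 - 5t^2 + t - 5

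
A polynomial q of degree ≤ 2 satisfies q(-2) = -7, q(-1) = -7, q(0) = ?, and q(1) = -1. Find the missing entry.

On equispaced nodes a degree-2 polynomial has vanishing third forward difference, so
  - q(-2) + 3·q(-1) - 3·q(0) + q(1) = 0.
Substituting the known values and solving for q(0):
  -3·q(0) = 15
  q(0) = -5.

-5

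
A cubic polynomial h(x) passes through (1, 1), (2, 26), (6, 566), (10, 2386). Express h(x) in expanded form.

Using the Lagrange interpolation formula with nodes 1, 2, 6, 10:
  L_0(x) = (x - 2)(x - 6)(x - 10) / -45
  L_1(x) = (x - 1)(x - 6)(x - 10) / 32
  L_2(x) = (x - 1)(x - 2)(x - 10) / -80
  L_3(x) = (x - 1)(x - 2)(x - 6) / 288
Then h(x) = 1·L_0(x) + 26·L_1(x) + 566·L_2(x) + 2386·L_3(x).
Expanding and collecting terms gives h(x) = 2x³ + 4x² - x - 4.
Check: h(1) = 1. ✓

h(x) = 2x^3 + 4x^2 - x - 4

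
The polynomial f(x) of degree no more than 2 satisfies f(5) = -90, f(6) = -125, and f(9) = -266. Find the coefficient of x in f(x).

Write f(x) = ax^2 + bx + c. Substituting each data point gives a linear system:
  25a + 5b + c = -90
  36a + 6b + c = -125
  81a + 9b + c = -266
Solving the system yields a = -3, b = -2, c = -5.
So f(x) = -3x^2 - 2x - 5.
The coefficient of x is -2.

-2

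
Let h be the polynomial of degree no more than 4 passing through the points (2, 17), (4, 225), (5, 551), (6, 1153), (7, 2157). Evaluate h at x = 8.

Write h(x) = ax^4 + bx^3 + cx^2 + dx + e. Substituting each data point gives a linear system:
  16a + 8b + 4c + 2d + e = 17
  256a + 64b + 16c + 4d + e = 225
  625a + 125b + 25c + 5d + e = 551
  1296a + 216b + 36c + 6d + e = 1153
  2401a + 343b + 49c + 7d + e = 2157
Solving the system yields a = 1, b = -1, c = 2, d = 0, e = 1.
So h(x) = x^4 - x^3 + 2x^2 + 1.
Then h(8) = 3713.

3713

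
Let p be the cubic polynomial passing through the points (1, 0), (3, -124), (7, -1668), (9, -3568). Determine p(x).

Write p(x) = ax^3 + bx^2 + cx + d. Substituting each data point gives a linear system:
  a + b + c + d = 0
  27a + 9b + 3c + d = -124
  343a + 49b + 7c + d = -1668
  729a + 81b + 9c + d = -3568
Solving the system yields a = -5, b = 1, c = -1, d = 5.
So p(x) = -5x³ + x² - x + 5.
Check: p(7) = -1668. ✓

p(x) = -5x^3 + x^2 - x + 5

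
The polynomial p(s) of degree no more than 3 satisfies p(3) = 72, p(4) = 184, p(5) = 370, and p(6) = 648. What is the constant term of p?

Write p(s) = as^3 + bs^2 + cs + d. Substituting each data point gives a linear system:
  27a + 9b + 3c + d = 72
  64a + 16b + 4c + d = 184
  125a + 25b + 5c + d = 370
  216a + 36b + 6c + d = 648
Solving the system yields a = 3, b = 1, c = -6, d = 0.
So p(s) = 3s^3 + s^2 - 6s.
The constant term is 0.

0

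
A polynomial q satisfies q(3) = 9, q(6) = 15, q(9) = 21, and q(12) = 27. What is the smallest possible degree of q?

1

Forward differences of the values at x = 3, 6, 9, 12:
  q  : 9  15  21  27
  Δ  : 6  6  6
  Δ^2: 0  0
  Δ^3: 0
The first differences are constant (6) and nonzero, while all higher differences vanish, so the minimal degree is 1.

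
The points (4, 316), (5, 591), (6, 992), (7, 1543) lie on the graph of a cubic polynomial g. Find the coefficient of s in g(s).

4

Write g(s) = as^3 + bs^2 + cs + d. Substituting each data point gives a linear system:
  64a + 16b + 4c + d = 316
  125a + 25b + 5c + d = 591
  216a + 36b + 6c + d = 992
  343a + 49b + 7c + d = 1543
Solving the system yields a = 4, b = 3, c = 4, d = -4.
So g(s) = 4s^3 + 3s^2 + 4s - 4.
The coefficient of s is 4.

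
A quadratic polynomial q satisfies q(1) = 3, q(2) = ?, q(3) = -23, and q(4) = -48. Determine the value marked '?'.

-6

The 3 known points determine the degree-2 polynomial uniquely.
Write q(t) = at^2 + bt + c. Substituting each data point gives a linear system:
  a + b + c = 3
  9a + 3b + c = -23
  16a + 4b + c = -48
Solving the system yields a = -4, b = 3, c = 4.
So q(t) = -4t^2 + 3t + 4.
Then q(2) = -6.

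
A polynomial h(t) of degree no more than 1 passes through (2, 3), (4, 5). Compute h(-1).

Using the Lagrange interpolation formula with nodes 2, 4:
  L_0(t) = (t - 4) / -2
  L_1(t) = (t - 2) / 2
Then h(t) = 3·L_0(t) + 5·L_1(t).
Expanding and collecting terms gives h(t) = t + 1.
Evaluating at t = -1: h(-1) = 0.

0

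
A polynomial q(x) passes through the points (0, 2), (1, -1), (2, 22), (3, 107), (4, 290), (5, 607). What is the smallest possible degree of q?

3

Forward differences of the values at x = 0, 1, 2, 3, 4, 5:
  q  : 2  -1  22  107  290  607
  Δ  : -3  23  85  183  317
  Δ^2: 26  62  98  134
  Δ^3: 36  36  36
  Δ^4: 0  0
  Δ^5: 0
The third differences are constant (36) and nonzero, while all higher differences vanish, so the minimal degree is 3.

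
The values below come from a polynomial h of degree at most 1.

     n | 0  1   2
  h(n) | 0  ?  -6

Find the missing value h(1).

The 2 known points determine the degree-1 polynomial uniquely.
Write h(n) = an + b. Substituting each data point gives a linear system:
  b = 0
  2a + b = -6
Solving the system yields a = -3, b = 0.
So h(n) = -3n.
Then h(1) = -3.

-3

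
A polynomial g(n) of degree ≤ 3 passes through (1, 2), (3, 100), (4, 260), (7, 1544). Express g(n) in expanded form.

g(n) = 5n^3 - 3n^2 - 4n + 4

Using the Lagrange interpolation formula with nodes 1, 3, 4, 7:
  L_0(n) = (n - 3)(n - 4)(n - 7) / -36
  L_1(n) = (n - 1)(n - 4)(n - 7) / 8
  L_2(n) = (n - 1)(n - 3)(n - 7) / -9
  L_3(n) = (n - 1)(n - 3)(n - 4) / 72
Then g(n) = 2·L_0(n) + 100·L_1(n) + 260·L_2(n) + 1544·L_3(n).
Expanding and collecting terms gives g(n) = 5n³ - 3n² - 4n + 4.
Check: g(4) = 260. ✓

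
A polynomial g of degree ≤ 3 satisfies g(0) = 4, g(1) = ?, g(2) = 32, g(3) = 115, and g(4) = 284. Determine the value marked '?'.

5

The 4 known points determine the degree-3 polynomial uniquely.
Write g(n) = an^3 + bn^2 + cn + d. Substituting each data point gives a linear system:
  d = 4
  8a + 4b + 2c + d = 32
  27a + 9b + 3c + d = 115
  64a + 16b + 4c + d = 284
Solving the system yields a = 5, b = -2, c = -2, d = 4.
So g(n) = 5n^3 - 2n^2 - 2n + 4.
Then g(1) = 5.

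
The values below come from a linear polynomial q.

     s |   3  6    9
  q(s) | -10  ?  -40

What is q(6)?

The 2 known points determine the degree-1 polynomial uniquely.
Write q(s) = as + b. Substituting each data point gives a linear system:
  3a + b = -10
  9a + b = -40
Solving the system yields a = -5, b = 5.
So q(s) = -5s + 5.
Then q(6) = -25.

-25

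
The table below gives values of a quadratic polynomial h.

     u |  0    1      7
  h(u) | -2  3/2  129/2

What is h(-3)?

Using the Lagrange interpolation formula with nodes 0, 1, 7:
  L_0(u) = (u - 1)(u - 7) / 7
  L_1(u) = u(u - 7) / -6
  L_2(u) = u(u - 1) / 42
Then h(u) = -2·L_0(u) + 3/2·L_1(u) + 129/2·L_2(u).
Expanding and collecting terms gives h(u) = u^2 + (5/2)u - 2.
Evaluating at u = -3: h(-3) = -1/2.

-1/2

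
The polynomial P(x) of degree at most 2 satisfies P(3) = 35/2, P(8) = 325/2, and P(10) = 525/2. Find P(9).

Write P(x) = ax^2 + bx + c. Substituting each data point gives a linear system:
  9a + 3b + c = 35/2
  64a + 8b + c = 325/2
  100a + 10b + c = 525/2
Solving the system yields a = 3, b = -4, c = 5/2.
So P(x) = 3x² - 4x + 5/2.
Then P(9) = 419/2.

419/2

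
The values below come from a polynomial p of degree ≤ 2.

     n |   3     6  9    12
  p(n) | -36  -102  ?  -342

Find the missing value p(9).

-204

The 3 known points determine the degree-2 polynomial uniquely.
Write p(n) = an^2 + bn + c. Substituting each data point gives a linear system:
  9a + 3b + c = -36
  36a + 6b + c = -102
  144a + 12b + c = -342
Solving the system yields a = -2, b = -4, c = -6.
So p(n) = -2n^2 - 4n - 6.
Then p(9) = -204.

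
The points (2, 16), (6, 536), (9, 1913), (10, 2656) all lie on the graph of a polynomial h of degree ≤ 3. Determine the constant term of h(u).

Write h(u) = au^3 + bu^2 + cu + d. Substituting each data point gives a linear system:
  8a + 4b + 2c + d = 16
  216a + 36b + 6c + d = 536
  729a + 81b + 9c + d = 1913
  1000a + 100b + 10c + d = 2656
Solving the system yields a = 3, b = -4, c = 6, d = -4.
So h(u) = 3u^3 - 4u^2 + 6u - 4.
The constant term is -4.

-4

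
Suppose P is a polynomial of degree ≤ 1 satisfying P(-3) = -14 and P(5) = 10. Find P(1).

-2

Write P(t) = at + b. Substituting each data point gives a linear system:
  -3a + b = -14
  5a + b = 10
Solving the system yields a = 3, b = -5.
So P(t) = 3t - 5.
Then P(1) = -2.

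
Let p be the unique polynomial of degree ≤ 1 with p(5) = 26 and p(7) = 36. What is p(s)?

p(s) = 5s + 1

Write p(s) = as + b. Substituting each data point gives a linear system:
  5a + b = 26
  7a + b = 36
Solving the system yields a = 5, b = 1.
So p(s) = 5s + 1.
Check: p(5) = 26. ✓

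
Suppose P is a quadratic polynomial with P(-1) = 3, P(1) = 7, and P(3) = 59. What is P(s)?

Write P(s) = as^2 + bs + c. Substituting each data point gives a linear system:
  a - b + c = 3
  a + b + c = 7
  9a + 3b + c = 59
Solving the system yields a = 6, b = 2, c = -1.
So P(s) = 6s^2 + 2s - 1.
Check: P(3) = 59. ✓

P(s) = 6s^2 + 2s - 1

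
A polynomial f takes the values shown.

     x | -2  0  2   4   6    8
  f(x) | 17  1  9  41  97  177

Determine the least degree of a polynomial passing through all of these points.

Forward differences of the values at x = -2, 0, 2, 4, 6, 8:
  f  : 17  1  9  41  97  177
  Δ  : -16  8  32  56  80
  Δ^2: 24  24  24  24
  Δ^3: 0  0  0
  Δ^4: 0  0
  Δ^5: 0
The second differences are constant (24) and nonzero, while all higher differences vanish, so the minimal degree is 2.

2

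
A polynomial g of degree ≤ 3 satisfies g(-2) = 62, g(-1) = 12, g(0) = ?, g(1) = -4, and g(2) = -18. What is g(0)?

-2

The 4 known points determine the degree-3 polynomial uniquely.
Write g(n) = an^3 + bn^2 + cn + d. Substituting each data point gives a linear system:
  -8a + 4b - 2c + d = 62
  -a + b - c + d = 12
  a + b + c + d = -4
  8a + 4b + 2c + d = -18
Solving the system yields a = -4, b = 6, c = -4, d = -2.
So g(n) = -4n^3 + 6n^2 - 4n - 2.
Then g(0) = -2.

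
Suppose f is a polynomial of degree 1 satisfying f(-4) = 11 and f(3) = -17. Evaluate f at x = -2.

Write f(x) = ax + b. Substituting each data point gives a linear system:
  -4a + b = 11
  3a + b = -17
Solving the system yields a = -4, b = -5.
So f(x) = -4x - 5.
Then f(-2) = 3.

3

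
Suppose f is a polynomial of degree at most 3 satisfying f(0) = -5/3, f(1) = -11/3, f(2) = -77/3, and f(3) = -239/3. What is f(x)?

f(x) = -2x^3 - 4x^2 + 4x - 5/3

Using the Lagrange interpolation formula with nodes 0, 1, 2, 3:
  L_0(x) = (x - 1)(x - 2)(x - 3) / -6
  L_1(x) = x(x - 2)(x - 3) / 2
  L_2(x) = x(x - 1)(x - 3) / -2
  L_3(x) = x(x - 1)(x - 2) / 6
Then f(x) = -5/3·L_0(x) - 11/3·L_1(x) - 77/3·L_2(x) - 239/3·L_3(x).
Expanding and collecting terms gives f(x) = -2x³ - 4x² + 4x - 5/3.
Check: f(3) = -239/3. ✓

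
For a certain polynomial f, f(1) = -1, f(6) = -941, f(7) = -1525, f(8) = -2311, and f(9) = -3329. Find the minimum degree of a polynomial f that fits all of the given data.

3

Divided differences on the nodes 1, 6, 7, 8, 9:
  order 0: -1  -941  -1525  -2311  -3329
  order 1: -188  -584  -786  -1018
  order 2: -66  -101  -116
  order 3: -5  -5
  order 4: 0
The order-3 divided differences are all -5 (nonzero) and every higher order vanishes, so the data lies on a polynomial of degree exactly 3.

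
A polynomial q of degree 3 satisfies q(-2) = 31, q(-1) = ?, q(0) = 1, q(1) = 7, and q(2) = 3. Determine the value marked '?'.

3

The 4 known points determine the degree-3 polynomial uniquely.
Write q(x) = ax^3 + bx^2 + cx + d. Substituting each data point gives a linear system:
  -8a + 4b - 2c + d = 31
  d = 1
  a + b + c + d = 7
  8a + 4b + 2c + d = 3
Solving the system yields a = -3, b = 4, c = 5, d = 1.
So q(x) = -3x^3 + 4x^2 + 5x + 1.
Then q(-1) = 3.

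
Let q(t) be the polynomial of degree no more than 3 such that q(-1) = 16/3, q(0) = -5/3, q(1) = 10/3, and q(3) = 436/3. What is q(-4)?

-425/3

Write q(t) = at^3 + bt^2 + ct + d. Substituting each data point gives a linear system:
  -a + b - c + d = 16/3
  d = -5/3
  a + b + c + d = 10/3
  27a + 9b + 3c + d = 436/3
Solving the system yields a = 4, b = 6, c = -5, d = -5/3.
So q(t) = 4t^3 + 6t^2 - 5t - 5/3.
Then q(-4) = -425/3.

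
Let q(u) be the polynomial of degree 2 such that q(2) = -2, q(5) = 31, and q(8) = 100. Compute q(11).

Using the Lagrange interpolation formula with nodes 2, 5, 8:
  L_0(u) = (u - 5)(u - 8) / 18
  L_1(u) = (u - 2)(u - 8) / -9
  L_2(u) = (u - 2)(u - 5) / 18
Then q(u) = -2·L_0(u) + 31·L_1(u) + 100·L_2(u).
Expanding and collecting terms gives q(u) = 2u^2 - 3u - 4.
Evaluating at u = 11: q(11) = 205.

205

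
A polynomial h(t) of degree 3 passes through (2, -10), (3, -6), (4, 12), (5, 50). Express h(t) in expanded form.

h(t) = t^3 - 2t^2 - 5t

Using the Lagrange interpolation formula with nodes 2, 3, 4, 5:
  L_0(t) = (t - 3)(t - 4)(t - 5) / -6
  L_1(t) = (t - 2)(t - 4)(t - 5) / 2
  L_2(t) = (t - 2)(t - 3)(t - 5) / -2
  L_3(t) = (t - 2)(t - 3)(t - 4) / 6
Then h(t) = -10·L_0(t) - 6·L_1(t) + 12·L_2(t) + 50·L_3(t).
Expanding and collecting terms gives h(t) = t^3 - 2t^2 - 5t.
Check: h(5) = 50. ✓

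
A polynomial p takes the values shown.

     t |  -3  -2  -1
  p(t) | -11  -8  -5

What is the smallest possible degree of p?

Forward differences of the values at t = -3, -2, -1:
  p  : -11  -8  -5
  Δ  : 3  3
  Δ^2: 0
The first differences are constant (3) and nonzero, while all higher differences vanish, so the minimal degree is 1.

1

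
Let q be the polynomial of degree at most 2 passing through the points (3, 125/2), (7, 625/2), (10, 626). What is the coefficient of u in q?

Write q(u) = au^2 + bu + c. Substituting each data point gives a linear system:
  9a + 3b + c = 125/2
  49a + 7b + c = 625/2
  100a + 10b + c = 626
Solving the system yields a = 6, b = 5/2, c = 1.
So q(u) = 6u² + (5/2)u + 1.
The coefficient of u is 5/2.

5/2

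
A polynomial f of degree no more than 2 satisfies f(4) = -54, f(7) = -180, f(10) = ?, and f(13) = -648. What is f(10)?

The 3 known points determine the degree-2 polynomial uniquely.
Write f(n) = an^2 + bn + c. Substituting each data point gives a linear system:
  16a + 4b + c = -54
  49a + 7b + c = -180
  169a + 13b + c = -648
Solving the system yields a = -4, b = 2, c = 2.
So f(n) = -4n² + 2n + 2.
Then f(10) = -378.

-378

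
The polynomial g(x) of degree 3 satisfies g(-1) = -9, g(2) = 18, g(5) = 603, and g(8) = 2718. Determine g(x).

g(x) = 6x^3 - 5x^2 - 4x - 2

Write g(x) = ax^3 + bx^2 + cx + d. Substituting each data point gives a linear system:
  -a + b - c + d = -9
  8a + 4b + 2c + d = 18
  125a + 25b + 5c + d = 603
  512a + 64b + 8c + d = 2718
Solving the system yields a = 6, b = -5, c = -4, d = -2.
So g(x) = 6x^3 - 5x^2 - 4x - 2.
Check: g(-1) = -9. ✓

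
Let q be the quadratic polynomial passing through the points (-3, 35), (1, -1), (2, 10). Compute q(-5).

101

Write q(s) = as^2 + bs + c. Substituting each data point gives a linear system:
  9a - 3b + c = 35
  a + b + c = -1
  4a + 2b + c = 10
Solving the system yields a = 4, b = -1, c = -4.
So q(s) = 4s² - s - 4.
Then q(-5) = 101.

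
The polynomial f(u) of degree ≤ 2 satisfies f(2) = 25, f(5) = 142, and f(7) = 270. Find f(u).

f(u) = 5u^2 + 4u - 3

Write f(u) = au^2 + bu + c. Substituting each data point gives a linear system:
  4a + 2b + c = 25
  25a + 5b + c = 142
  49a + 7b + c = 270
Solving the system yields a = 5, b = 4, c = -3.
So f(u) = 5u^2 + 4u - 3.
Check: f(2) = 25. ✓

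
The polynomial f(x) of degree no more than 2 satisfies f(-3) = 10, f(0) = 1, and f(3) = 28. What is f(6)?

Write f(x) = ax^2 + bx + c. Substituting each data point gives a linear system:
  9a - 3b + c = 10
  c = 1
  9a + 3b + c = 28
Solving the system yields a = 2, b = 3, c = 1.
So f(x) = 2x^2 + 3x + 1.
Then f(6) = 91.

91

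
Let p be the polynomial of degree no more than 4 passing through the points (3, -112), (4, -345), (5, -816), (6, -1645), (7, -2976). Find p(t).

p(t) = -t^4 - 2t^3 + 2t^2 + 2t - 1

Using the Lagrange interpolation formula with nodes 3, 4, 5, 6, 7:
  L_0(t) = (t - 4)(t - 5)(t - 6)(t - 7) / 24
  L_1(t) = (t - 3)(t - 5)(t - 6)(t - 7) / -6
  L_2(t) = (t - 3)(t - 4)(t - 6)(t - 7) / 4
  L_3(t) = (t - 3)(t - 4)(t - 5)(t - 7) / -6
  L_4(t) = (t - 3)(t - 4)(t - 5)(t - 6) / 24
Then p(t) = -112·L_0(t) - 345·L_1(t) - 816·L_2(t) - 1645·L_3(t) - 2976·L_4(t).
Expanding and collecting terms gives p(t) = -t^4 - 2t^3 + 2t^2 + 2t - 1.
Check: p(4) = -345. ✓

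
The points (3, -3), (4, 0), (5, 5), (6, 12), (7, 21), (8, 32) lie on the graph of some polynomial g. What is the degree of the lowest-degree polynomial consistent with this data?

Forward differences of the values at u = 3, 4, 5, 6, 7, 8:
  g  : -3  0  5  12  21  32
  Δ  : 3  5  7  9  11
  Δ^2: 2  2  2  2
  Δ^3: 0  0  0
  Δ^4: 0  0
  Δ^5: 0
The second differences are constant (2) and nonzero, while all higher differences vanish, so the minimal degree is 2.

2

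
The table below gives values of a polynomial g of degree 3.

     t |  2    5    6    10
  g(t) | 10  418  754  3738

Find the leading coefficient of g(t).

4

Write g(t) = at^3 + bt^2 + ct + d. Substituting each data point gives a linear system:
  8a + 4b + 2c + d = 10
  125a + 25b + 5c + d = 418
  216a + 36b + 6c + d = 754
  1000a + 100b + 10c + d = 3738
Solving the system yields a = 4, b = -2, c = -6, d = -2.
So g(t) = 4t^3 - 2t^2 - 6t - 2.
The leading coefficient is 4.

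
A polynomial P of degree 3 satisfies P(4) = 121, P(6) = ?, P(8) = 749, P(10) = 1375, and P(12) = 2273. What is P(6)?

On equispaced nodes a degree-3 polynomial has vanishing fourth forward difference, so
  P(4) - 4·P(6) + 6·P(8) - 4·P(10) + P(12) = 0.
Substituting the known values and solving for P(6):
  -4·P(6) = -1388
  P(6) = 347.

347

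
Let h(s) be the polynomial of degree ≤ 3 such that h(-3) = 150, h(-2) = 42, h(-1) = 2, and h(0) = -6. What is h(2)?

Forward differences of the values at s = -3, -2, -1, 0:
  h  : 150  42  2  -6
  Δ  : -108  -40  -8
  Δ^2: 68  32
  Δ^3: -36
The third differences are constant, confirming degree 3.
Interpolating (Newton forward form) and evaluating at s = 2 gives h(2) = -70.

-70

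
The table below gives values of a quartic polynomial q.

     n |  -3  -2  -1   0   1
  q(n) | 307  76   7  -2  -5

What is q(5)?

643

Forward differences of the values at n = -3, -2, -1, 0, 1:
  q  : 307  76  7  -2  -5
  Δ  : -231  -69  -9  -3
  Δ^2: 162  60  6
  Δ^3: -102  -54
  Δ^4: 48
The fourth differences are constant, confirming degree 4.
Interpolating (Newton forward form) and evaluating at n = 5 gives q(5) = 643.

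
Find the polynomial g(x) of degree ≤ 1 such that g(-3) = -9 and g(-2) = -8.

Write g(x) = ax + b. Substituting each data point gives a linear system:
  -3a + b = -9
  -2a + b = -8
Solving the system yields a = 1, b = -6.
So g(x) = x - 6.
Check: g(-2) = -8. ✓

g(x) = x - 6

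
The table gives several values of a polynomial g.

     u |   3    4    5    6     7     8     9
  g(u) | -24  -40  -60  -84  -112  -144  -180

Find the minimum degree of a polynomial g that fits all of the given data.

2

Forward differences of the values at u = 3, 4, 5, 6, 7, 8, 9:
  g  : -24  -40  -60  -84  -112  -144  -180
  Δ  : -16  -20  -24  -28  -32  -36
  Δ^2: -4  -4  -4  -4  -4
  Δ^3: 0  0  0  0
  Δ^4: 0  0  0
  Δ^5: 0  0
  Δ^6: 0
The second differences are constant (-4) and nonzero, while all higher differences vanish, so the minimal degree is 2.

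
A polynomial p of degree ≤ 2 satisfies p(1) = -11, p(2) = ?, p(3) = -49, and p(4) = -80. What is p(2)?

-26

The 3 known points determine the degree-2 polynomial uniquely.
Write p(x) = ax^2 + bx + c. Substituting each data point gives a linear system:
  a + b + c = -11
  9a + 3b + c = -49
  16a + 4b + c = -80
Solving the system yields a = -4, b = -3, c = -4.
So p(x) = -4x² - 3x - 4.
Then p(2) = -26.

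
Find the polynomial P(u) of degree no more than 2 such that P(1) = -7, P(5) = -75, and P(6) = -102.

P(u) = -2u^2 - 5u

Write P(u) = au^2 + bu + c. Substituting each data point gives a linear system:
  a + b + c = -7
  25a + 5b + c = -75
  36a + 6b + c = -102
Solving the system yields a = -2, b = -5, c = 0.
So P(u) = -2u^2 - 5u.
Check: P(5) = -75. ✓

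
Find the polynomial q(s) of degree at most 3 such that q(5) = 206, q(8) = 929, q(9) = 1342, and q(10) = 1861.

Write q(s) = as^3 + bs^2 + cs + d. Substituting each data point gives a linear system:
  125a + 25b + 5c + d = 206
  512a + 64b + 8c + d = 929
  729a + 81b + 9c + d = 1342
  1000a + 100b + 10c + d = 1861
Solving the system yields a = 2, b = -1, c = -4, d = 1.
So q(s) = 2s^3 - s^2 - 4s + 1.
Check: q(10) = 1861. ✓

q(s) = 2s^3 - s^2 - 4s + 1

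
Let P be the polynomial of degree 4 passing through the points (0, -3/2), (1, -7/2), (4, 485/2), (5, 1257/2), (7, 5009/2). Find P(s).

Write P(s) = as^4 + bs^3 + cs^2 + ds + e. Substituting each data point gives a linear system:
  e = -3/2
  a + b + c + d + e = -7/2
  256a + 64b + 16c + 4d + e = 485/2
  625a + 125b + 25c + 5d + e = 1257/2
  2401a + 343b + 49c + 7d + e = 5009/2
Solving the system yields a = 1, b = 1, c = -5, d = 1, e = -3/2.
So P(s) = s^4 + s^3 - 5s^2 + s - 3/2.
Check: P(5) = 1257/2. ✓

P(s) = s^4 + s^3 - 5s^2 + s - 3/2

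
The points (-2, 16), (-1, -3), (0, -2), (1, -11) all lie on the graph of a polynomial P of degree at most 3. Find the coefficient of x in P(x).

1

Write P(x) = ax^3 + bx^2 + cx + d. Substituting each data point gives a linear system:
  -8a + 4b - 2c + d = 16
  -a + b - c + d = -3
  d = -2
  a + b + c + d = -11
Solving the system yields a = -5, b = -5, c = 1, d = -2.
So P(x) = -5x^3 - 5x^2 + x - 2.
The coefficient of x is 1.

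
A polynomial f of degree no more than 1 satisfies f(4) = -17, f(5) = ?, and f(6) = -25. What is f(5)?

On equispaced nodes a degree-1 polynomial has vanishing second forward difference, so
  f(4) - 2·f(5) + f(6) = 0.
Substituting the known values and solving for f(5):
  -2·f(5) = 42
  f(5) = -21.

-21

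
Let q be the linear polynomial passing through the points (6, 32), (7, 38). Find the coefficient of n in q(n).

Write q(n) = an + b. Substituting each data point gives a linear system:
  6a + b = 32
  7a + b = 38
Solving the system yields a = 6, b = -4.
So q(n) = 6n - 4.
The leading coefficient is 6.

6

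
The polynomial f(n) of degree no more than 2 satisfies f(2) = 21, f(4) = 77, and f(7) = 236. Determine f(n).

Using the Lagrange interpolation formula with nodes 2, 4, 7:
  L_0(n) = (n - 4)(n - 7) / 10
  L_1(n) = (n - 2)(n - 7) / -6
  L_2(n) = (n - 2)(n - 4) / 15
Then f(n) = 21·L_0(n) + 77·L_1(n) + 236·L_2(n).
Expanding and collecting terms gives f(n) = 5n^2 - 2n + 5.
Check: f(7) = 236. ✓

f(n) = 5n^2 - 2n + 5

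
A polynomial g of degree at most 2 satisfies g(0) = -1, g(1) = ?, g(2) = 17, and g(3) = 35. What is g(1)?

The 3 known points determine the degree-2 polynomial uniquely.
Write g(n) = an^2 + bn + c. Substituting each data point gives a linear system:
  c = -1
  4a + 2b + c = 17
  9a + 3b + c = 35
Solving the system yields a = 3, b = 3, c = -1.
So g(n) = 3n^2 + 3n - 1.
Then g(1) = 5.

5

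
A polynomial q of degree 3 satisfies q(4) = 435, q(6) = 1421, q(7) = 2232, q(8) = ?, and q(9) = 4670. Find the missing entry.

3303

The 4 known points determine the degree-3 polynomial uniquely.
Write q(n) = an^3 + bn^2 + cn + d. Substituting each data point gives a linear system:
  64a + 16b + 4c + d = 435
  216a + 36b + 6c + d = 1421
  343a + 49b + 7c + d = 2232
  729a + 81b + 9c + d = 4670
Solving the system yields a = 6, b = 4, c = -3, d = -1.
So q(n) = 6n^3 + 4n^2 - 3n - 1.
Then q(8) = 3303.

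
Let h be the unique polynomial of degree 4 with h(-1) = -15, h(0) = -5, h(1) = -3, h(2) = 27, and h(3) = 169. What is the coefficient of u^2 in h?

Write h(u) = au^4 + bu^3 + cu^2 + du + e. Substituting each data point gives a linear system:
  a - b + c - d + e = -15
  e = -5
  a + b + c + d + e = -3
  16a + 8b + 4c + 2d + e = 27
  81a + 27b + 9c + 3d + e = 169
Solving the system yields a = 2, b = 2, c = -6, d = 4, e = -5.
So h(u) = 2u^4 + 2u^3 - 6u^2 + 4u - 5.
The coefficient of u^2 is -6.

-6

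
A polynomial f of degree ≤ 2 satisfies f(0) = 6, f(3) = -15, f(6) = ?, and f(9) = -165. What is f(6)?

-72

The 3 known points determine the degree-2 polynomial uniquely.
Write f(n) = an^2 + bn + c. Substituting each data point gives a linear system:
  c = 6
  9a + 3b + c = -15
  81a + 9b + c = -165
Solving the system yields a = -2, b = -1, c = 6.
So f(n) = -2n² - n + 6.
Then f(6) = -72.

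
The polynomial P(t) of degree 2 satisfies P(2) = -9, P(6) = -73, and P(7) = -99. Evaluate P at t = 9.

-163

Write P(t) = at^2 + bt + c. Substituting each data point gives a linear system:
  4a + 2b + c = -9
  36a + 6b + c = -73
  49a + 7b + c = -99
Solving the system yields a = -2, b = 0, c = -1.
So P(t) = -2t^2 - 1.
Then P(9) = -163.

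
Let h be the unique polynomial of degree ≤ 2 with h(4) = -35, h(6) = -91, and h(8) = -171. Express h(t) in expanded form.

h(t) = -3t^2 + 2t + 5

Using the Lagrange interpolation formula with nodes 4, 6, 8:
  L_0(t) = (t - 6)(t - 8) / 8
  L_1(t) = (t - 4)(t - 8) / -4
  L_2(t) = (t - 4)(t - 6) / 8
Then h(t) = -35·L_0(t) - 91·L_1(t) - 171·L_2(t).
Expanding and collecting terms gives h(t) = -3t² + 2t + 5.
Check: h(4) = -35. ✓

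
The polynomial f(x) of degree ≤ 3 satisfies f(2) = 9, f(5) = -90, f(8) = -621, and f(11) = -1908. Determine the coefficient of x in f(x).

Write f(x) = ax^3 + bx^2 + cx + d. Substituting each data point gives a linear system:
  8a + 4b + 2c + d = 9
  125a + 25b + 5c + d = -90
  512a + 64b + 8c + d = -621
  1331a + 121b + 11c + d = -1908
Solving the system yields a = -2, b = 6, c = 3, d = -5.
So f(x) = -2x^3 + 6x^2 + 3x - 5.
The coefficient of x is 3.

3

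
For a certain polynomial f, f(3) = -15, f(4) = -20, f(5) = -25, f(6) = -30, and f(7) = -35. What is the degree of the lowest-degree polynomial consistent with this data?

1

Forward differences of the values at x = 3, 4, 5, 6, 7:
  f  : -15  -20  -25  -30  -35
  Δ  : -5  -5  -5  -5
  Δ^2: 0  0  0
  Δ^3: 0  0
  Δ^4: 0
The first differences are constant (-5) and nonzero, while all higher differences vanish, so the minimal degree is 1.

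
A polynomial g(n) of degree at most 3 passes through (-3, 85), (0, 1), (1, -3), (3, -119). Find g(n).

g(n) = -4n^3 - 2n^2 + 2n + 1

Using the Lagrange interpolation formula with nodes -3, 0, 1, 3:
  L_0(n) = n(n - 1)(n - 3) / -72
  L_1(n) = (n + 3)(n - 1)(n - 3) / 9
  L_2(n) = (n + 3)n(n - 3) / -8
  L_3(n) = (n + 3)n(n - 1) / 36
Then g(n) = 85·L_0(n) + 1·L_1(n) - 3·L_2(n) - 119·L_3(n).
Expanding and collecting terms gives g(n) = -4n^3 - 2n^2 + 2n + 1.
Check: g(1) = -3. ✓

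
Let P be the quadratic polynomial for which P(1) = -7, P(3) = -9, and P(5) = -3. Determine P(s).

Write P(s) = as^2 + bs + c. Substituting each data point gives a linear system:
  a + b + c = -7
  9a + 3b + c = -9
  25a + 5b + c = -3
Solving the system yields a = 1, b = -5, c = -3.
So P(s) = s^2 - 5s - 3.
Check: P(5) = -3. ✓

P(s) = s^2 - 5s - 3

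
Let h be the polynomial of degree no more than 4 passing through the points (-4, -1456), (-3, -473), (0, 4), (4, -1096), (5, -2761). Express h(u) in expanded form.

h(u) = -5u^4 + 3u^3 - 3u + 4

Write h(u) = au^4 + bu^3 + cu^2 + du + e. Substituting each data point gives a linear system:
  256a - 64b + 16c - 4d + e = -1456
  81a - 27b + 9c - 3d + e = -473
  e = 4
  256a + 64b + 16c + 4d + e = -1096
  625a + 125b + 25c + 5d + e = -2761
Solving the system yields a = -5, b = 3, c = 0, d = -3, e = 4.
So h(u) = -5u⁴ + 3u³ - 3u + 4.
Check: h(5) = -2761. ✓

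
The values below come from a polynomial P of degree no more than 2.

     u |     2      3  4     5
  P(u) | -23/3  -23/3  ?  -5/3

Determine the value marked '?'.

-17/3

On equispaced nodes a degree-2 polynomial has vanishing third forward difference, so
  - P(2) + 3·P(3) - 3·P(4) + P(5) = 0.
Substituting the known values and solving for P(4):
  -3·P(4) = 17
  P(4) = -17/3.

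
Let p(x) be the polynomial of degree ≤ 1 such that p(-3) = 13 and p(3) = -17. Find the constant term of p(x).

Write p(x) = ax + b. Substituting each data point gives a linear system:
  -3a + b = 13
  3a + b = -17
Solving the system yields a = -5, b = -2.
So p(x) = -5x - 2.
The constant term is -2.

-2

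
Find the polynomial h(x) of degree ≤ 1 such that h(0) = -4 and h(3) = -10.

h(x) = -2x - 4

Using the Lagrange interpolation formula with nodes 0, 3:
  L_0(x) = (x - 3) / -3
  L_1(x) = x / 3
Then h(x) = -4·L_0(x) - 10·L_1(x).
Expanding and collecting terms gives h(x) = -2x - 4.
Check: h(0) = -4. ✓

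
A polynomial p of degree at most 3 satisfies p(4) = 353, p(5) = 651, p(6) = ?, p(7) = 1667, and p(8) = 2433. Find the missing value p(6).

1081

The 4 known points determine the degree-3 polynomial uniquely.
Write p(u) = au^3 + bu^2 + cu + d. Substituting each data point gives a linear system:
  64a + 16b + 4c + d = 353
  125a + 25b + 5c + d = 651
  343a + 49b + 7c + d = 1667
  512a + 64b + 8c + d = 2433
Solving the system yields a = 4, b = 6, c = 0, d = 1.
So p(u) = 4u³ + 6u² + 1.
Then p(6) = 1081.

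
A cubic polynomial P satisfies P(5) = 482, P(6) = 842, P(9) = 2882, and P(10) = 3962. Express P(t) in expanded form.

P(t) = 4t^3 - 4t + 2

Write P(t) = at^3 + bt^2 + ct + d. Substituting each data point gives a linear system:
  125a + 25b + 5c + d = 482
  216a + 36b + 6c + d = 842
  729a + 81b + 9c + d = 2882
  1000a + 100b + 10c + d = 3962
Solving the system yields a = 4, b = 0, c = -4, d = 2.
So P(t) = 4t^3 - 4t + 2.
Check: P(6) = 842. ✓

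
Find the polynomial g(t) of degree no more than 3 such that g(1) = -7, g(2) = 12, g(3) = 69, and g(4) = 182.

g(t) = 3t^3 + t^2 - 5t - 6

Using the Lagrange interpolation formula with nodes 1, 2, 3, 4:
  L_0(t) = (t - 2)(t - 3)(t - 4) / -6
  L_1(t) = (t - 1)(t - 3)(t - 4) / 2
  L_2(t) = (t - 1)(t - 2)(t - 4) / -2
  L_3(t) = (t - 1)(t - 2)(t - 3) / 6
Then g(t) = -7·L_0(t) + 12·L_1(t) + 69·L_2(t) + 182·L_3(t).
Expanding and collecting terms gives g(t) = 3t^3 + t^2 - 5t - 6.
Check: g(1) = -7. ✓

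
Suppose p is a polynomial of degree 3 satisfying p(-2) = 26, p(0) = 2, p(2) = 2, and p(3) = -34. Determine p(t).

p(t) = -3t^3 + 3t^2 + 6t + 2

Using the Lagrange interpolation formula with nodes -2, 0, 2, 3:
  L_0(t) = t(t - 2)(t - 3) / -40
  L_1(t) = (t + 2)(t - 2)(t - 3) / 12
  L_2(t) = (t + 2)t(t - 3) / -8
  L_3(t) = (t + 2)t(t - 2) / 15
Then p(t) = 26·L_0(t) + 2·L_1(t) + 2·L_2(t) - 34·L_3(t).
Expanding and collecting terms gives p(t) = -3t³ + 3t² + 6t + 2.
Check: p(0) = 2. ✓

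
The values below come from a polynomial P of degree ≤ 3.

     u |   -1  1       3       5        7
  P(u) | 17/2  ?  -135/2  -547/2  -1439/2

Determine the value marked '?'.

On equispaced nodes a degree-3 polynomial has vanishing fourth forward difference, so
  P(-1) - 4·P(1) + 6·P(3) - 4·P(5) + P(7) = 0.
Substituting the known values and solving for P(1):
  -4·P(1) = 22
  P(1) = -11/2.

-11/2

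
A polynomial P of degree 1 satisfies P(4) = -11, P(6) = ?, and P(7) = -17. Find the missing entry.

The 2 known points determine the degree-1 polynomial uniquely.
Write P(n) = an + b. Substituting each data point gives a linear system:
  4a + b = -11
  7a + b = -17
Solving the system yields a = -2, b = -3.
So P(n) = -2n - 3.
Then P(6) = -15.

-15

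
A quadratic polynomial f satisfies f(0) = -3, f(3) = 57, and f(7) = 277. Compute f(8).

357

Using the Lagrange interpolation formula with nodes 0, 3, 7:
  L_0(s) = (s - 3)(s - 7) / 21
  L_1(s) = s(s - 7) / -12
  L_2(s) = s(s - 3) / 28
Then f(s) = -3·L_0(s) + 57·L_1(s) + 277·L_2(s).
Expanding and collecting terms gives f(s) = 5s^2 + 5s - 3.
Evaluating at s = 8: f(8) = 357.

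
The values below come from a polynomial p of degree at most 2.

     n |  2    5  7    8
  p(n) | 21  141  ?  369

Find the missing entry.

281

The 3 known points determine the degree-2 polynomial uniquely.
Write p(n) = an^2 + bn + c. Substituting each data point gives a linear system:
  4a + 2b + c = 21
  25a + 5b + c = 141
  64a + 8b + c = 369
Solving the system yields a = 6, b = -2, c = 1.
So p(n) = 6n^2 - 2n + 1.
Then p(7) = 281.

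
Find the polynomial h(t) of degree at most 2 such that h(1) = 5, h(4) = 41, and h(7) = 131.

h(t) = 3t^2 - 3t + 5

Write h(t) = at^2 + bt + c. Substituting each data point gives a linear system:
  a + b + c = 5
  16a + 4b + c = 41
  49a + 7b + c = 131
Solving the system yields a = 3, b = -3, c = 5.
So h(t) = 3t² - 3t + 5.
Check: h(4) = 41. ✓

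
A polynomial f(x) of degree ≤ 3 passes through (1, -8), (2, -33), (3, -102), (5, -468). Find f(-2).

43

Using the Lagrange interpolation formula with nodes 1, 2, 3, 5:
  L_0(x) = (x - 2)(x - 3)(x - 5) / -8
  L_1(x) = (x - 1)(x - 3)(x - 5) / 3
  L_2(x) = (x - 1)(x - 2)(x - 5) / -4
  L_3(x) = (x - 1)(x - 2)(x - 3) / 24
Then f(x) = -8·L_0(x) - 33·L_1(x) - 102·L_2(x) - 468·L_3(x).
Expanding and collecting terms gives f(x) = -4x^3 + 2x^2 - 3x - 3.
Evaluating at x = -2: f(-2) = 43.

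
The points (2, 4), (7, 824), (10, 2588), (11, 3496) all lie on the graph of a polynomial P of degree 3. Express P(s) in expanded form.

P(s) = 3s^3 - 4s^2 - s - 2

Write P(s) = as^3 + bs^2 + cs + d. Substituting each data point gives a linear system:
  8a + 4b + 2c + d = 4
  343a + 49b + 7c + d = 824
  1000a + 100b + 10c + d = 2588
  1331a + 121b + 11c + d = 3496
Solving the system yields a = 3, b = -4, c = -1, d = -2.
So P(s) = 3s³ - 4s² - s - 2.
Check: P(7) = 824. ✓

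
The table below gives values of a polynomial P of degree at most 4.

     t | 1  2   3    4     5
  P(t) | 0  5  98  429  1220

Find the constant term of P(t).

5

Write P(t) = at^4 + bt^3 + ct^2 + dt + e. Substituting each data point gives a linear system:
  a + b + c + d + e = 0
  16a + 8b + 4c + 2d + e = 5
  81a + 27b + 9c + 3d + e = 98
  256a + 64b + 16c + 4d + e = 429
  625a + 125b + 25c + 5d + e = 1220
Solving the system yields a = 3, b = -5, c = -1, d = -2, e = 5.
So P(t) = 3t⁴ - 5t³ - t² - 2t + 5.
The constant term is 5.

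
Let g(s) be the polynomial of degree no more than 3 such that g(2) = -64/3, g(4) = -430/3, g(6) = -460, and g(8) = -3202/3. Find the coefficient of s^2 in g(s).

Write g(s) = as^3 + bs^2 + cs + d. Substituting each data point gives a linear system:
  8a + 4b + 2c + d = -64/3
  64a + 16b + 4c + d = -430/3
  216a + 36b + 6c + d = -460
  512a + 64b + 8c + d = -3202/3
Solving the system yields a = -2, b = -1/3, c = -3, d = 2.
So g(s) = -2s^3 - (1/3)s^2 - 3s + 2.
The coefficient of s^2 is -1/3.

-1/3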